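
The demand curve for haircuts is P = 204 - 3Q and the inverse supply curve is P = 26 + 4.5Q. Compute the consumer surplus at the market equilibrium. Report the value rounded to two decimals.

Setting demand equal to supply, 178 = 7.5Q, so Q* = 23.7333 and P* = 132.8.
CS is the area between the demand curve and P* from 0 to Q*: (1/2)(23.7333)(71.2) = 844.9067.

844.91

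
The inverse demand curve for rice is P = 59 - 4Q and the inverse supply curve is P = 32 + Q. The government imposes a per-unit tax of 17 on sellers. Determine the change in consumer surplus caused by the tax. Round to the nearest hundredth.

Without the tax, 59 - 4Q = 32 + Q so Q* = 5.4 and P* = 37.4.
With the tax, sellers need 17 more per unit: 59 - 4Q = 32 + Q + 17, so Q_t = 2. Buyers pay P_b = 51; sellers receive P_s = P_b - 17 = 34.
CS falls from (1/2)(5.4)(21.6) = 58.32 to (1/2)(2)(8) = 8, a change of -50.32.

-50.32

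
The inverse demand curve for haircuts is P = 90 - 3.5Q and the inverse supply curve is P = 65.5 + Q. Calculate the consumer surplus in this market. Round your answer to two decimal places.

Setting demand equal to supply, 24.5 = 4.5Q, so Q* = 5.4444 and P* = 70.9444.
CS is the area between the demand curve and P* from 0 to Q*: (1/2)(5.4444)(19.0556) = 51.8735.

51.87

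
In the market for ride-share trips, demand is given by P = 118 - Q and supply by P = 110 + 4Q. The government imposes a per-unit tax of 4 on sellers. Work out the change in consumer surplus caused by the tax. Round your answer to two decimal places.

Pre-tax equilibrium: 118 - Q = 110 + 4Q gives Q* = 1.6, P* = 116.4.
A tax on sellers shifts supply up by 4: 118 - Q = 110 + 4Q + 4, so Q_t = 0.8. Buyers pay P_b = 117.2; sellers receive P_s = P_b - 4 = 113.2.
CS falls from (1/2)(1.6)(1.6) = 1.28 to (1/2)(0.8)(0.8) = 0.32, a change of -0.96.

-0.96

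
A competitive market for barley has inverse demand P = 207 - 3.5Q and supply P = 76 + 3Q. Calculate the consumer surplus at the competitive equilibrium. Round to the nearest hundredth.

710.81

Setting demand equal to supply, 131 = 6.5Q, so Q* = 20.1538 and P* = 136.4615.
CS is the area between the demand curve and P* from 0 to Q*: (1/2)(20.1538)(70.5385) = 710.8107.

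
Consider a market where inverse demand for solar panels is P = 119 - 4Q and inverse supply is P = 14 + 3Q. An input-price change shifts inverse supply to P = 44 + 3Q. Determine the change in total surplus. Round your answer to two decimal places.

-385.71

Initial equilibrium: Q_0 = 15, P_0 = 59; CS_0 = (1/2)(15)(60) = 450, PS_0 = (1/2)(15)(45) = 337.5.
New equilibrium: 119 - 4Q = 44 + 3Q gives Q_1 = 10.7143, P_1 = 76.1429; CS_1 = 229.5918, PS_1 = 172.1939.
Change in total surplus = (229.5918 + 172.1939) - (450 + 337.5) = -385.7143.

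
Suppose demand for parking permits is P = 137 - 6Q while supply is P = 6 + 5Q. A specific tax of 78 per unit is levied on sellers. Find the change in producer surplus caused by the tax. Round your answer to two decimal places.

-296.53

Without the tax, 137 - 6Q = 6 + 5Q so Q* = 11.9091 and P* = 65.5455.
A tax on sellers shifts supply up by 78: 137 - 6Q = 6 + 5Q + 78, so Q_t = 4.8182. Buyers pay P_b = 108.0909; sellers receive P_s = P_b - 78 = 30.0909.
Producers lose the trapezoid between P_s and P* out to Q_t plus the triangle from Q_t to Q*: change in PS = 58.0372 - 354.5661 = -296.5289.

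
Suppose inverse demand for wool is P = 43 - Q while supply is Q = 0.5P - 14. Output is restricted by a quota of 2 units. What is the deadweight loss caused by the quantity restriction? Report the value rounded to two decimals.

13.50

Rewriting supply in inverse form: P = 28 + 2Q.
Unrestricted equilibrium: Q* = (43 - 28)/(1 + 2) = 5.
At Q = 2 the demand price is 43 - (2) = 41 and the supply price is 28 + 2(2) = 32.
Deadweight loss is the triangle between the curves from 2 to 5: (1/2)(41 - 32)(5 - 2) = 13.5.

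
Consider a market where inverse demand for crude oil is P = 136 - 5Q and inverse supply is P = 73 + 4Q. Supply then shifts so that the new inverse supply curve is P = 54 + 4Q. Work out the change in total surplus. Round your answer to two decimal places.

153.06

Initial equilibrium: Q_0 = 7, P_0 = 101; CS_0 = (1/2)(7)(35) = 122.5, PS_0 = (1/2)(7)(28) = 98.
New equilibrium: 136 - 5Q = 54 + 4Q gives Q_1 = 9.1111, P_1 = 90.4444; CS_1 = 207.5309, PS_1 = 166.0247.
Change in total surplus = (207.5309 + 166.0247) - (122.5 + 98) = 153.0556.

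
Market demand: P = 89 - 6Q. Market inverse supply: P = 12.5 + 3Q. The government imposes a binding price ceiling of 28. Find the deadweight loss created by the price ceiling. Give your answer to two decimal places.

Free-market equilibrium: 89 - 6Q = 12.5 + 3Q gives Q* = 8.5, P* = 38.
At the ceiling price 28, quantity supplied is (28 - 12.5)/3 = 5.1667; supply is the short side, so Q = 5.1667 trades at P = 28.
The lost-trades triangle has base Q* - 5.1667 = 3.3333 and height equal to the gap between the curves at Q = 5.1667, which is 58 - 28 = 30. DWL = (1/2)(3.3333)(30) = 50.

50.00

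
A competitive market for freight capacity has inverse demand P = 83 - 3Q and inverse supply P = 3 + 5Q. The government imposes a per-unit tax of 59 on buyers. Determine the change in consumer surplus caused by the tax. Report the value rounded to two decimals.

-139.66

Without the tax, 83 - 3Q = 3 + 5Q so Q* = 10 and P* = 53.
A tax on buyers shifts demand down by 59: (83 - 59) - 3Q = 3 + 5Q, so Q_t = 2.625. Buyers pay P_b = 75.125; sellers receive P_s = P_b - 59 = 16.125.
Consumers lose the trapezoid between P* and P_b out to Q_t plus the triangle from Q_t to Q*: change in CS = 10.3359 - 150 = -139.6641.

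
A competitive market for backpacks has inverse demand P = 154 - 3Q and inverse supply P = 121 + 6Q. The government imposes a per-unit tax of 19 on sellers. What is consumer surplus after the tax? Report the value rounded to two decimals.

3.63

Without the tax, 154 - 3Q = 121 + 6Q so Q* = 3.6667 and P* = 143.
A tax on sellers shifts supply up by 19: 154 - 3Q = 121 + 6Q + 19, so Q_t = 1.5556. Buyers pay P_b = 149.3333; sellers receive P_s = P_b - 19 = 130.3333.
CS = (1/2)(Q_t)(154 - P_b) = (1/2)(1.5556)(4.6667) = 3.6296.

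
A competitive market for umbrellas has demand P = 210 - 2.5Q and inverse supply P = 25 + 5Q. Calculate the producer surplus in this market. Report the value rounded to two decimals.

Equilibrium: 210 - 2.5Q = 25 + 5Q, so Q* = 24.6667 and P* = 148.3333.
PS is the area between P* and the supply curve from 0 to Q*: (1/2)(24.6667)(123.3333) = 1521.1111.

1521.11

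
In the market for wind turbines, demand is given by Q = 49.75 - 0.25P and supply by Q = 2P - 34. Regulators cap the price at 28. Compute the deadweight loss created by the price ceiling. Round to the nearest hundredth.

Rewriting demand in inverse form: P = 199 - 4Q.
Rewriting supply in inverse form: P = 17 + 0.5Q.
Free-market equilibrium: 199 - 4Q = 17 + 0.5Q gives Q* = 40.4444, P* = 37.2222.
At the ceiling price 28, quantity supplied is (28 - 17)/0.5 = 22; supply is the short side, so Q = 22 trades at P = 28.
At Q = 22 the demand price is 111 and the supply price is 28. Deadweight loss is the triangle between the curves from 22 to 40.4444: (1/2)(111 - 28)(40.4444 - 22) = 765.4444.

765.44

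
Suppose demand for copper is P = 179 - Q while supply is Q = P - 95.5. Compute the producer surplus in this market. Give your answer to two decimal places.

Rewriting supply in inverse form: P = 95.5 + Q.
Equilibrium: 179 - Q = 95.5 + Q, so Q* = 41.75 and P* = 137.25.
The supply curve's price intercept is 95.5, so PS = (1/2)(Q*)(P* - 95.5) = (1/2)(41.75)(41.75) = 871.5312.

871.53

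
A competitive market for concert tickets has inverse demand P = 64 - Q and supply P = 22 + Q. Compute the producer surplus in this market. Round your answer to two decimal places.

Equilibrium: 64 - Q = 22 + Q, so Q* = 21 and P* = 43.
PS is the area between P* and the supply curve from 0 to Q*: (1/2)(21)(21) = 220.5.

220.50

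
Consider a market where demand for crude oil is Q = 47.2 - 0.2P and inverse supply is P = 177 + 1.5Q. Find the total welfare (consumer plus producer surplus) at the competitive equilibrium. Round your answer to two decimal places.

Rewriting demand in inverse form: P = 236 - 5Q.
Equilibrium: 236 - 5Q = 177 + 1.5Q, so Q* = 9.0769 and P* = 190.6154.
CS = (1/2)(9.0769)(45.3846) = 205.9763 and PS = (1/2)(9.0769)(13.6154) = 61.7929, so total surplus = 267.7692.

267.77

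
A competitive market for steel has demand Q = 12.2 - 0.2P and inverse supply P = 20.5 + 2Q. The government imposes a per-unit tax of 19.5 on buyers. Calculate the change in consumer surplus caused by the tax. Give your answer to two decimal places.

Rewriting demand in inverse form: P = 61 - 5Q.
Pre-tax equilibrium: 61 - 5Q = 20.5 + 2Q gives Q* = 5.7857, P* = 32.0714.
A tax on buyers shifts demand down by 19.5: (61 - 19.5) - 5Q = 20.5 + 2Q, so Q_t = 3. Buyers pay P_b = 46; sellers receive P_s = P_b - 19.5 = 26.5.
Consumers lose the trapezoid between P* and P_b out to Q_t plus the triangle from Q_t to Q*: change in CS = 22.5 - 83.6862 = -61.1862.

-61.19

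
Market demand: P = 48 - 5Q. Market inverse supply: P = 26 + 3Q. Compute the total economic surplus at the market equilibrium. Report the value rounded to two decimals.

Equilibrium: 48 - 5Q = 26 + 3Q, so Q* = 2.75 and P* = 34.25.
Total surplus is the full triangle between the curves from 0 to Q*: (1/2)(2.75)(48 - 26) = 30.25.

30.25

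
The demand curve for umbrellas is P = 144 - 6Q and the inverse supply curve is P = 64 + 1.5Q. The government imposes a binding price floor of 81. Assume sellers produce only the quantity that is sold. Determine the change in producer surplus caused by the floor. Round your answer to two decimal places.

Free-market equilibrium: 144 - 6Q = 64 + 1.5Q gives Q* = 10.6667, P* = 80.
At P = 81, buyers demand (144 - 81)/6 = 10.5 while sellers would supply more, so the quantity traded is 10.5 at price 81.
PS goes from (1/2)(10.6667)(16) = 85.3333 to 95.8125 (computed as (81 - 64)(10.5) - (1/2)(1.5)(10.5)^2), a change of 10.4792.

10.48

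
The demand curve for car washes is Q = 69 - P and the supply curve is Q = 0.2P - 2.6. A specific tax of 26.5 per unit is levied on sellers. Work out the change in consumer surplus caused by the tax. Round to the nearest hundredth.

-31.47

Rewriting demand in inverse form: P = 69 - Q.
Rewriting supply in inverse form: P = 13 + 5Q.
Without the tax, 69 - Q = 13 + 5Q so Q* = 9.3333 and P* = 59.6667.
A tax on sellers shifts supply up by 26.5: 69 - Q = 13 + 5Q + 26.5, so Q_t = 4.9167. Buyers pay P_b = 64.0833; sellers receive P_s = P_b - 26.5 = 37.5833.
Consumers lose the trapezoid between P* and P_b out to Q_t plus the triangle from Q_t to Q*: change in CS = 12.0868 - 43.5556 = -31.4688.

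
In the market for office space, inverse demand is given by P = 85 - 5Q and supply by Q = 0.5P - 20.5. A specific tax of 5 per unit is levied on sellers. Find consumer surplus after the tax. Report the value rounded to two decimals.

77.60

Rewriting supply in inverse form: P = 41 + 2Q.
Pre-tax equilibrium: 85 - 5Q = 41 + 2Q gives Q* = 6.2857, P* = 53.5714.
A tax on sellers shifts supply up by 5: 85 - 5Q = 41 + 2Q + 5, so Q_t = 5.5714. Buyers pay P_b = 57.1429; sellers receive P_s = P_b - 5 = 52.1429.
Consumer surplus is the triangle under demand above P_b: (1/2)(5.5714)(85 - 57.1429) = 77.602.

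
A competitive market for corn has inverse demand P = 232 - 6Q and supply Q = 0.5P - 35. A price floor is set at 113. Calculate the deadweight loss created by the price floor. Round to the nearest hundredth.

Rewriting supply in inverse form: P = 70 + 2Q.
Without the control, 232 - 6Q = 70 + 2Q so Q* = 20.25 and P* = 110.5.
At P = 113, buyers demand (232 - 113)/6 = 19.8333 while sellers would supply more, so the quantity traded is 19.8333 at price 113.
The lost-trades triangle has base Q* - 19.8333 = 0.4167 and height equal to the gap between the curves at Q = 19.8333, which is 113 - 109.6667 = 3.3333. DWL = (1/2)(0.4167)(3.3333) = 0.6944.

0.69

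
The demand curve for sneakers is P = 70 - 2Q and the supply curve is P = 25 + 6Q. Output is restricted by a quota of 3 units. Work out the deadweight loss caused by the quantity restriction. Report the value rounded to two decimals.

Without the quota, 70 - 2Q = 25 + 6Q gives Q* = 5.625.
At Q = 3 the demand price is 70 - 2(3) = 64 and the supply price is 25 + 6(3) = 43.
Deadweight loss is the triangle between the curves from 3 to 5.625: (1/2)(64 - 43)(5.625 - 3) = 27.5625.

27.56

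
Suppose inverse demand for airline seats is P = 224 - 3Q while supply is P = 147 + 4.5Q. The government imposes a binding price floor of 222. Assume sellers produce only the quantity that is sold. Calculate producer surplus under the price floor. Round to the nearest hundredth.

49.00

Free-market equilibrium: 224 - 3Q = 147 + 4.5Q gives Q* = 10.2667, P* = 193.2.
At P = 222, buyers demand (224 - 222)/3 = 0.6667 while sellers would supply more, so the quantity traded is 0.6667 at price 222.
The supply price at Q = 0.6667 is 150. PS is the trapezoid between 222 and supply over [0, 0.6667]: (1/2)[(222 - 147) + (222 - 150)](0.6667) = 49.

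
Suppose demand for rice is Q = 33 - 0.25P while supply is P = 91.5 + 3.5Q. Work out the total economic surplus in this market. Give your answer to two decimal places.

Rewriting demand in inverse form: P = 132 - 4Q.
Equilibrium: 132 - 4Q = 91.5 + 3.5Q, so Q* = 5.4 and P* = 110.4.
Total surplus is the full triangle between the curves from 0 to Q*: (1/2)(5.4)(132 - 91.5) = 109.35.

109.35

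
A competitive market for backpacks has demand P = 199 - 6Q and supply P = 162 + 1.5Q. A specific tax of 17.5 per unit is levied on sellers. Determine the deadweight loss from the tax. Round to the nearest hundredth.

Pre-tax equilibrium: 199 - 6Q = 162 + 1.5Q gives Q* = 4.9333, P* = 169.4.
A tax on sellers shifts supply up by 17.5: 199 - 6Q = 162 + 1.5Q + 17.5, so Q_t = 2.6. Buyers pay P_b = 183.4; sellers receive P_s = P_b - 17.5 = 165.9.
Deadweight loss is the triangle between the curves from Q_t to Q*: (1/2)(4.9333 - 2.6)(17.5) = 20.4167.

20.42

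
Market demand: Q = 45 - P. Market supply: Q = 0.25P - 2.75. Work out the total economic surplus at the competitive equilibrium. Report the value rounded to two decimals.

115.60

Rewriting demand in inverse form: P = 45 - Q.
Rewriting supply in inverse form: P = 11 + 4Q.
Set 45 - Q = 11 + 4Q, which gives 34 = 5Q, so Q* = 6.8 and P* = 45 - (6.8) = 38.2.
CS = (1/2)(6.8)(6.8) = 23.12 and PS = (1/2)(6.8)(27.2) = 92.48, so total surplus = 115.6.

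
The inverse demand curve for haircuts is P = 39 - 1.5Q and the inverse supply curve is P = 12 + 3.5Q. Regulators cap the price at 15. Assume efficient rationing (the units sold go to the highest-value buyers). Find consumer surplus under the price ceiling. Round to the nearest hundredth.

20.02

Without the control, 39 - 1.5Q = 12 + 3.5Q so Q* = 5.4 and P* = 30.9.
At the ceiling price 15, quantity supplied is (15 - 12)/3.5 = 0.8571; supply is the short side, so Q = 0.8571 trades at P = 15.
The demand price at Q = 0.8571 is 37.7143. CS is the trapezoid between demand and 15 over [0, 0.8571]: (1/2)[(39 - 15) + (37.7143 - 15)](0.8571) = 20.0204.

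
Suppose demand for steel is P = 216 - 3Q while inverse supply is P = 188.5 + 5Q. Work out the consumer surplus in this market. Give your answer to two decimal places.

Equilibrium: 216 - 3Q = 188.5 + 5Q, so Q* = 3.4375 and P* = 205.6875.
CS is the area between the demand curve and P* from 0 to Q*: (1/2)(3.4375)(10.3125) = 17.7246.

17.72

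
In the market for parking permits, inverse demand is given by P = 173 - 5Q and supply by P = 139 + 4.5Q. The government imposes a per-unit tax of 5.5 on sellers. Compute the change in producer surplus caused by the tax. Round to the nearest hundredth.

-8.57

Pre-tax equilibrium: 173 - 5Q = 139 + 4.5Q gives Q* = 3.5789, P* = 155.1053.
With the tax, sellers need 5.5 more per unit: 173 - 5Q = 139 + 4.5Q + 5.5, so Q_t = 3. Buyers pay P_b = 158; sellers receive P_s = P_b - 5.5 = 152.5.
Producers lose the trapezoid between P_s and P* out to Q_t plus the triangle from Q_t to Q*: change in PS = 20.25 - 28.8199 = -8.5699.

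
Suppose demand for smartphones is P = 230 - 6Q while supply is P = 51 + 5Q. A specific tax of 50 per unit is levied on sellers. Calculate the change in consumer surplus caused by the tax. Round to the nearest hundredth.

Pre-tax equilibrium: 230 - 6Q = 51 + 5Q gives Q* = 16.2727, P* = 132.3636.
With the tax, sellers need 50 more per unit: 230 - 6Q = 51 + 5Q + 50, so Q_t = 11.7273. Buyers pay P_b = 159.6364; sellers receive P_s = P_b - 50 = 109.6364.
CS falls from (1/2)(16.2727)(97.6364) = 794.405 to (1/2)(11.7273)(70.3636) = 412.5868, a change of -381.8182.

-381.82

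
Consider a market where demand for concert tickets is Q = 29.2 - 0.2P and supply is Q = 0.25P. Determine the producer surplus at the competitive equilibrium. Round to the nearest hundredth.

Rewriting demand in inverse form: P = 146 - 5Q.
Rewriting supply in inverse form: P = 4Q.
Setting demand equal to supply, 146 = 9Q, so Q* = 16.2222 and P* = 64.8889.
Producer surplus is the triangle above supply below P*: (1/2)(16.2222)(64.8889 - 0) = (1/2)(16.2222)(64.8889) = 526.321.

526.32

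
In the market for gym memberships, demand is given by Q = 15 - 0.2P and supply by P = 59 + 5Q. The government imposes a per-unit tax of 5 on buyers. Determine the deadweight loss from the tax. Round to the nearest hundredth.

Rewriting demand in inverse form: P = 75 - 5Q.
Without the tax, 75 - 5Q = 59 + 5Q so Q* = 1.6 and P* = 67.
A tax on buyers shifts demand down by 5: (75 - 5) - 5Q = 59 + 5Q, so Q_t = 1.1. Buyers pay P_b = 69.5; sellers receive P_s = P_b - 5 = 64.5.
Deadweight loss is the triangle between the curves from Q_t to Q*: (1/2)(1.6 - 1.1)(5) = 1.25.

1.25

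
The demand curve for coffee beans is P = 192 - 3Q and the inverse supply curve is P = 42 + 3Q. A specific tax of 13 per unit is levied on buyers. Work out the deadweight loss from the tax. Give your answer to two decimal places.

Without the tax, 192 - 3Q = 42 + 3Q so Q* = 25 and P* = 117.
With the tax, buyers' net willingness to pay falls by 13: (192 - 13) - 3Q = 42 + 3Q, so Q_t = 22.8333. Buyers pay P_b = 123.5; sellers receive P_s = P_b - 13 = 110.5.
Deadweight loss is the triangle between the curves from Q_t to Q*: (1/2)(25 - 22.8333)(13) = 14.0833.

14.08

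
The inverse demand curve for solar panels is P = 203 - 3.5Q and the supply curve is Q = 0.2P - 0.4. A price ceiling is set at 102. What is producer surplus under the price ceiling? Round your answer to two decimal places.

1000.00

Rewriting supply in inverse form: P = 2 + 5Q.
Free-market equilibrium: 203 - 3.5Q = 2 + 5Q gives Q* = 23.6471, P* = 120.2353.
At P = 102, sellers supply (102 - 2)/5 = 20 while buyers want more, so the quantity traded is 20 at price 102.
PS is the triangle above supply below 102: (1/2)(20)(102 - 2) = 1000.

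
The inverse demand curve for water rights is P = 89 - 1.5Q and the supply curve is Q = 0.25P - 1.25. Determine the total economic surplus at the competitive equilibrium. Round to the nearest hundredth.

Rewriting supply in inverse form: P = 5 + 4Q.
Setting demand equal to supply, 84 = 5.5Q, so Q* = 15.2727 and P* = 66.0909.
CS = (1/2)(15.2727)(22.9091) = 174.9421 and PS = (1/2)(15.2727)(61.0909) = 466.5124, so total surplus = 641.4545.

641.45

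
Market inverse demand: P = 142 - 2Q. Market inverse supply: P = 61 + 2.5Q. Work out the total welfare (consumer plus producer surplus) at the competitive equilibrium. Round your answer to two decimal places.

729.00

Setting demand equal to supply, 81 = 4.5Q, so Q* = 18 and P* = 106.
CS = (1/2)(18)(36) = 324 and PS = (1/2)(18)(45) = 405, so total surplus = 729.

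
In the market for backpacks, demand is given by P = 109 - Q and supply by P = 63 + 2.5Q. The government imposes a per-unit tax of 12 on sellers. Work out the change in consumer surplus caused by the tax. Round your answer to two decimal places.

Pre-tax equilibrium: 109 - Q = 63 + 2.5Q gives Q* = 13.1429, P* = 95.8571.
A tax on sellers shifts supply up by 12: 109 - Q = 63 + 2.5Q + 12, so Q_t = 9.7143. Buyers pay P_b = 99.2857; sellers receive P_s = P_b - 12 = 87.2857.
Consumers lose the trapezoid between P* and P_b out to Q_t plus the triangle from Q_t to Q*: change in CS = 47.1837 - 86.3673 = -39.1837.

-39.18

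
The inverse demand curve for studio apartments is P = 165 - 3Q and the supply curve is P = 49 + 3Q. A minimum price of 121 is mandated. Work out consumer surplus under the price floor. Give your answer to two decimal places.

322.67

Free-market equilibrium: 165 - 3Q = 49 + 3Q gives Q* = 19.3333, P* = 107.
At the floor price 121, quantity demanded is (165 - 121)/3 = 14.6667; demand is the short side, so Q = 14.6667 trades at P = 121.
CS is the triangle under demand above 121: (1/2)(14.6667)(165 - 121) = 322.6667.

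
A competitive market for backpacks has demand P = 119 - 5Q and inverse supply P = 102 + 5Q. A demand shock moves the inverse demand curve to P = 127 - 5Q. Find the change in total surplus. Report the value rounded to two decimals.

16.80

Initial equilibrium: Q_0 = 1.7, P_0 = 110.5; CS_0 = (1/2)(1.7)(8.5) = 7.225, PS_0 = (1/2)(1.7)(8.5) = 7.225.
New equilibrium: 127 - 5Q = 102 + 5Q gives Q_1 = 2.5, P_1 = 114.5; CS_1 = 15.625, PS_1 = 15.625.
Change in total surplus = (15.625 + 15.625) - (7.225 + 7.225) = 16.8.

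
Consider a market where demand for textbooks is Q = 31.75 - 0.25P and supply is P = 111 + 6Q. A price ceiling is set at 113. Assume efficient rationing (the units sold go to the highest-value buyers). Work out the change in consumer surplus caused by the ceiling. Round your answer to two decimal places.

-0.68

Rewriting demand in inverse form: P = 127 - 4Q.
Without the control, 127 - 4Q = 111 + 6Q so Q* = 1.6 and P* = 120.6.
At the ceiling price 113, quantity supplied is (113 - 111)/6 = 0.3333; supply is the short side, so Q = 0.3333 trades at P = 113.
CS goes from (1/2)(1.6)(6.4) = 5.12 to 4.4444 (computed as (127 - 113)(0.3333) - (1/2)(4)(0.3333)^2), a change of -0.6756.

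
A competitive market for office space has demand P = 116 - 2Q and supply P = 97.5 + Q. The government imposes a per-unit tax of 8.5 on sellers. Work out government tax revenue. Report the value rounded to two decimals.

Without the tax, 116 - 2Q = 97.5 + Q so Q* = 6.1667 and P* = 103.6667.
With the tax, sellers need 8.5 more per unit: 116 - 2Q = 97.5 + Q + 8.5, so Q_t = 3.3333. Buyers pay P_b = 109.3333; sellers receive P_s = P_b - 8.5 = 100.8333.
Tax revenue = t x Q_t = 8.5 x 3.3333 = 28.3333.

28.33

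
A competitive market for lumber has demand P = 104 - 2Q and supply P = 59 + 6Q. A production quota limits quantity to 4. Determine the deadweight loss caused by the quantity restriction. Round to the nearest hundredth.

Unrestricted equilibrium: Q* = (104 - 59)/(2 + 6) = 5.625.
At Q = 4 the demand price is 104 - 2(4) = 96 and the supply price is 59 + 6(4) = 83.
DWL = (1/2)(gap between curves at 4) x (Q* - 4) = (1/2)(13)(1.625) = 10.5625.

10.56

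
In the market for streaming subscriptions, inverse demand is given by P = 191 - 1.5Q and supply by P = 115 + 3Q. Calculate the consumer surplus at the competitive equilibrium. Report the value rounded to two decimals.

Equilibrium: 191 - 1.5Q = 115 + 3Q, so Q* = 16.8889 and P* = 165.6667.
Consumer surplus is the triangle under demand above P*: (1/2)(16.8889)(191 - 165.6667) = (1/2)(16.8889)(25.3333) = 213.9259.

213.93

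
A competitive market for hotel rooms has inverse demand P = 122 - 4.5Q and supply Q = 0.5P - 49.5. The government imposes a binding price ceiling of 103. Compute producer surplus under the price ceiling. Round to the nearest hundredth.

4.00

Rewriting supply in inverse form: P = 99 + 2Q.
Free-market equilibrium: 122 - 4.5Q = 99 + 2Q gives Q* = 3.5385, P* = 106.0769.
At P = 103, sellers supply (103 - 99)/2 = 2 while buyers want more, so the quantity traded is 2 at price 103.
PS is the triangle above supply below 103: (1/2)(2)(103 - 99) = 4.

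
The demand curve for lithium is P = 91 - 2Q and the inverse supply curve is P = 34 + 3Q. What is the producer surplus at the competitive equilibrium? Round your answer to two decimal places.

Equilibrium: 91 - 2Q = 34 + 3Q, so Q* = 11.4 and P* = 68.2.
PS is the area between P* and the supply curve from 0 to Q*: (1/2)(11.4)(34.2) = 194.94.

194.94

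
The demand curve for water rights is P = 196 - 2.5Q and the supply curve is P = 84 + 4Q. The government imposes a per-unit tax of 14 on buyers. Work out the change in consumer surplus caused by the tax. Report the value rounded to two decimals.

-86.98

Without the tax, 196 - 2.5Q = 84 + 4Q so Q* = 17.2308 and P* = 152.9231.
A tax on buyers shifts demand down by 14: (196 - 14) - 2.5Q = 84 + 4Q, so Q_t = 15.0769. Buyers pay P_b = 158.3077; sellers receive P_s = P_b - 14 = 144.3077.
CS falls from (1/2)(17.2308)(43.0769) = 371.1243 to (1/2)(15.0769)(37.6923) = 284.142, a change of -86.9822.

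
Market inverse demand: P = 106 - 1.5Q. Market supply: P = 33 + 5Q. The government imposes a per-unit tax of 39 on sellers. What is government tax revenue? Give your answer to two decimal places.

204.00

Without the tax, 106 - 1.5Q = 33 + 5Q so Q* = 11.2308 and P* = 89.1538.
With the tax, sellers need 39 more per unit: 106 - 1.5Q = 33 + 5Q + 39, so Q_t = 5.2308. Buyers pay P_b = 98.1538; sellers receive P_s = P_b - 39 = 59.1538.
Revenue is the tax times quantity traded: 39 x 5.2308 = 204.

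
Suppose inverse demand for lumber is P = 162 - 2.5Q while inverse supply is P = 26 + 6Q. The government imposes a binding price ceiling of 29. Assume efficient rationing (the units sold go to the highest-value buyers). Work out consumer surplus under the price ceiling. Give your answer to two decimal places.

Free-market equilibrium: 162 - 2.5Q = 26 + 6Q gives Q* = 16, P* = 122.
At P = 29, sellers supply (29 - 26)/6 = 0.5 while buyers want more, so the quantity traded is 0.5 at price 29.
The demand price at Q = 0.5 is 160.75. CS is the trapezoid between demand and 29 over [0, 0.5]: (1/2)[(162 - 29) + (160.75 - 29)](0.5) = 66.1875.

66.19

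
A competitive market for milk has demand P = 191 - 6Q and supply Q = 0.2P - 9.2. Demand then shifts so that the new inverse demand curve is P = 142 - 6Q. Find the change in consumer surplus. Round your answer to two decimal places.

Rewriting supply in inverse form: P = 46 + 5Q.
Initial equilibrium: Q_0 = 13.1818, P_0 = 111.9091; CS_0 = (1/2)(13.1818)(79.0909) = 521.281, PS_0 = (1/2)(13.1818)(65.9091) = 434.4008.
New equilibrium: 142 - 6Q = 46 + 5Q gives Q_1 = 8.7273, P_1 = 89.6364; CS_1 = 228.4959, PS_1 = 190.4132.
Change in consumer surplus = 228.4959 - 521.281 = -292.7851.

-292.79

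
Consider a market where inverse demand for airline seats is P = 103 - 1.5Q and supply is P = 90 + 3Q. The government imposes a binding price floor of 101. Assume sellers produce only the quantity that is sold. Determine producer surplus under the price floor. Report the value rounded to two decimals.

Free-market equilibrium: 103 - 1.5Q = 90 + 3Q gives Q* = 2.8889, P* = 98.6667.
At the floor price 101, quantity demanded is (103 - 101)/1.5 = 1.3333; demand is the short side, so Q = 1.3333 trades at P = 101.
The supply price at Q = 1.3333 is 94. PS is the trapezoid between 101 and supply over [0, 1.3333]: (1/2)[(101 - 90) + (101 - 94)](1.3333) = 12.

12.00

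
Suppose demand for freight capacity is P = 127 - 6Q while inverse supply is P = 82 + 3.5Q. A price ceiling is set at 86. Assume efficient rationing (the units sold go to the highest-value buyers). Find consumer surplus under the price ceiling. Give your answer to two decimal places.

42.94

Without the control, 127 - 6Q = 82 + 3.5Q so Q* = 4.7368 and P* = 98.5789.
At the ceiling price 86, quantity supplied is (86 - 82)/3.5 = 1.1429; supply is the short side, so Q = 1.1429 trades at P = 86.
The demand price at Q = 1.1429 is 120.1429. CS is the trapezoid between demand and 86 over [0, 1.1429]: (1/2)[(127 - 86) + (120.1429 - 86)](1.1429) = 42.9388.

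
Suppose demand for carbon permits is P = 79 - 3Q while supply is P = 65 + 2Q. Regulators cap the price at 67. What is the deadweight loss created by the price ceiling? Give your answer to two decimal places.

Without the control, 79 - 3Q = 65 + 2Q so Q* = 2.8 and P* = 70.6.
At P = 67, sellers supply (67 - 65)/2 = 1 while buyers want more, so the quantity traded is 1 at price 67.
The lost-trades triangle has base Q* - 1 = 1.8 and height equal to the gap between the curves at Q = 1, which is 76 - 67 = 9. DWL = (1/2)(1.8)(9) = 8.1.

8.10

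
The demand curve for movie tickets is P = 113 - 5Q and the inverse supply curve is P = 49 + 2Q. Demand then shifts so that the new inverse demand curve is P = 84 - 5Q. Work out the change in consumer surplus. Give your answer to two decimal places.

Initial equilibrium: Q_0 = 9.1429, P_0 = 67.2857; CS_0 = (1/2)(9.1429)(45.7143) = 208.9796, PS_0 = (1/2)(9.1429)(18.2857) = 83.5918.
New equilibrium: 84 - 5Q = 49 + 2Q gives Q_1 = 5, P_1 = 59; CS_1 = 62.5, PS_1 = 25.
Change in consumer surplus = 62.5 - 208.9796 = -146.4796.

-146.48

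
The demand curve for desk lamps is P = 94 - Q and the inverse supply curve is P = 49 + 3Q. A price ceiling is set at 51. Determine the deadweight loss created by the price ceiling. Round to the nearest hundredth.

Free-market equilibrium: 94 - Q = 49 + 3Q gives Q* = 11.25, P* = 82.75.
At the ceiling price 51, quantity supplied is (51 - 49)/3 = 0.6667; supply is the short side, so Q = 0.6667 trades at P = 51.
At Q = 0.6667 the demand price is 93.3333 and the supply price is 51. Deadweight loss is the triangle between the curves from 0.6667 to 11.25: (1/2)(93.3333 - 51)(11.25 - 0.6667) = 224.0139.

224.01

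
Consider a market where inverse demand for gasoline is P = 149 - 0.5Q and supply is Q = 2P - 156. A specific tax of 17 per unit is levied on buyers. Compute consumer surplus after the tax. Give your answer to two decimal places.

729.00

Rewriting supply in inverse form: P = 78 + 0.5Q.
Without the tax, 149 - 0.5Q = 78 + 0.5Q so Q* = 71 and P* = 113.5.
A tax on buyers shifts demand down by 17: (149 - 17) - 0.5Q = 78 + 0.5Q, so Q_t = 54. Buyers pay P_b = 122; sellers receive P_s = P_b - 17 = 105.
Consumer surplus is the triangle under demand above P_b: (1/2)(54)(149 - 122) = 729.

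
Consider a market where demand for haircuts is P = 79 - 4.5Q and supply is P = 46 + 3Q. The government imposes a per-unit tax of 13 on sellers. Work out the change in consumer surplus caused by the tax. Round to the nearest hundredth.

Without the tax, 79 - 4.5Q = 46 + 3Q so Q* = 4.4 and P* = 59.2.
A tax on sellers shifts supply up by 13: 79 - 4.5Q = 46 + 3Q + 13, so Q_t = 2.6667. Buyers pay P_b = 67; sellers receive P_s = P_b - 13 = 54.
CS falls from (1/2)(4.4)(19.8) = 43.56 to (1/2)(2.6667)(12) = 16, a change of -27.56.

-27.56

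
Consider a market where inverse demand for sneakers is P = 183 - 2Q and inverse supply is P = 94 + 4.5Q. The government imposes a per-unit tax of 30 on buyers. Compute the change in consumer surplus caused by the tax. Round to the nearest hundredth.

Without the tax, 183 - 2Q = 94 + 4.5Q so Q* = 13.6923 and P* = 155.6154.
With the tax, buyers' net willingness to pay falls by 30: (183 - 30) - 2Q = 94 + 4.5Q, so Q_t = 9.0769. Buyers pay P_b = 164.8462; sellers receive P_s = P_b - 30 = 134.8462.
Consumers lose the trapezoid between P* and P_b out to Q_t plus the triangle from Q_t to Q*: change in CS = 82.3905 - 187.4793 = -105.0888.

-105.09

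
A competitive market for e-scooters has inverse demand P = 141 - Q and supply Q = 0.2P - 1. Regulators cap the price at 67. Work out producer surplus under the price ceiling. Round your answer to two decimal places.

384.40

Rewriting supply in inverse form: P = 5 + 5Q.
Free-market equilibrium: 141 - Q = 5 + 5Q gives Q* = 22.6667, P* = 118.3333.
At the ceiling price 67, quantity supplied is (67 - 5)/5 = 12.4; supply is the short side, so Q = 12.4 trades at P = 67.
PS is the triangle above supply below 67: (1/2)(12.4)(67 - 5) = 384.4.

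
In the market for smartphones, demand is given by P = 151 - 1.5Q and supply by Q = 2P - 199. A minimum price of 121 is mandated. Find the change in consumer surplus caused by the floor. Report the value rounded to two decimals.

-197.30

Rewriting supply in inverse form: P = 99.5 + 0.5Q.
Free-market equilibrium: 151 - 1.5Q = 99.5 + 0.5Q gives Q* = 25.75, P* = 112.375.
At P = 121, buyers demand (151 - 121)/1.5 = 20 while sellers would supply more, so the quantity traded is 20 at price 121.
CS goes from (1/2)(25.75)(38.625) = 497.2969 to 300 (computed as (151 - 121)(20) - (1/2)(1.5)(20)^2), a change of -197.2969.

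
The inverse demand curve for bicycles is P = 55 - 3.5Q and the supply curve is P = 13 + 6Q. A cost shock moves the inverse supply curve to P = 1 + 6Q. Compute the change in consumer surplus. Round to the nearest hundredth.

22.34

Initial equilibrium: Q_0 = 4.4211, P_0 = 39.5263; CS_0 = (1/2)(4.4211)(15.4737) = 34.205, PS_0 = (1/2)(4.4211)(26.5263) = 58.6371.
New equilibrium: 55 - 3.5Q = 1 + 6Q gives Q_1 = 5.6842, P_1 = 35.1053; CS_1 = 56.5429, PS_1 = 96.9307.
Change in consumer surplus = 56.5429 - 34.205 = 22.338.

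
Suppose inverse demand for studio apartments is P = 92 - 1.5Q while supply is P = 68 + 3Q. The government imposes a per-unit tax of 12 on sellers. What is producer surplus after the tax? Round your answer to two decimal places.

Pre-tax equilibrium: 92 - 1.5Q = 68 + 3Q gives Q* = 5.3333, P* = 84.
With the tax, sellers need 12 more per unit: 92 - 1.5Q = 68 + 3Q + 12, so Q_t = 2.6667. Buyers pay P_b = 88; sellers receive P_s = P_b - 12 = 76.
Producer surplus is the triangle above supply below P_s: (1/2)(2.6667)(76 - 68) = 10.6667.

10.67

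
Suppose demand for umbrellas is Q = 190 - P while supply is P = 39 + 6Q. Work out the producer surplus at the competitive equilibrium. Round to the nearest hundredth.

1395.98

Rewriting demand in inverse form: P = 190 - Q.
Setting demand equal to supply, 151 = 7Q, so Q* = 21.5714 and P* = 168.4286.
Producer surplus is the triangle above supply below P*: (1/2)(21.5714)(168.4286 - 39) = (1/2)(21.5714)(129.4286) = 1395.9796.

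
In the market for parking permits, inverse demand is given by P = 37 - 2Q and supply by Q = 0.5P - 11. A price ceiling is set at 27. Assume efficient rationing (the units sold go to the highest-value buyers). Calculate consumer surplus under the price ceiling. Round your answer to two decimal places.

18.75

Rewriting supply in inverse form: P = 22 + 2Q.
Free-market equilibrium: 37 - 2Q = 22 + 2Q gives Q* = 3.75, P* = 29.5.
At the ceiling price 27, quantity supplied is (27 - 22)/2 = 2.5; supply is the short side, so Q = 2.5 trades at P = 27.
The demand price at Q = 2.5 is 32. CS is the trapezoid between demand and 27 over [0, 2.5]: (1/2)[(37 - 27) + (32 - 27)](2.5) = 18.75.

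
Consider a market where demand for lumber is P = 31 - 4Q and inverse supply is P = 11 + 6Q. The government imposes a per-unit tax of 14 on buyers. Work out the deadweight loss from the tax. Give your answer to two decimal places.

9.80

Pre-tax equilibrium: 31 - 4Q = 11 + 6Q gives Q* = 2, P* = 23.
With the tax, buyers' net willingness to pay falls by 14: (31 - 14) - 4Q = 11 + 6Q, so Q_t = 0.6. Buyers pay P_b = 28.6; sellers receive P_s = P_b - 14 = 14.6.
Deadweight loss is the triangle between the curves from Q_t to Q*: (1/2)(2 - 0.6)(14) = 9.8.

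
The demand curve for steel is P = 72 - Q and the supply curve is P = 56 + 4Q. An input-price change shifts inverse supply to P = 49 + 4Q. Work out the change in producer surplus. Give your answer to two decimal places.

Initial equilibrium: Q_0 = 3.2, P_0 = 68.8; CS_0 = (1/2)(3.2)(3.2) = 5.12, PS_0 = (1/2)(3.2)(12.8) = 20.48.
New equilibrium: 72 - Q = 49 + 4Q gives Q_1 = 4.6, P_1 = 67.4; CS_1 = 10.58, PS_1 = 42.32.
Change in producer surplus = 42.32 - 20.48 = 21.84.

21.84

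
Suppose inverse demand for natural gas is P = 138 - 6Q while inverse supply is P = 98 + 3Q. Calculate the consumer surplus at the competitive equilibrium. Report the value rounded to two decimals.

59.26

Setting demand equal to supply, 40 = 9Q, so Q* = 4.4444 and P* = 111.3333.
The demand choke price is 138, so CS = (1/2)(Q*)(138 - P*) = (1/2)(4.4444)(26.6667) = 59.2593.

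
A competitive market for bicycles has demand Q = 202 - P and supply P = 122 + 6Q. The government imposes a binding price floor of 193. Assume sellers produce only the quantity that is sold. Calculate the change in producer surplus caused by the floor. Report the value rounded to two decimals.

Rewriting demand in inverse form: P = 202 - Q.
Without the control, 202 - Q = 122 + 6Q so Q* = 11.4286 and P* = 190.5714.
At P = 193, buyers demand (202 - 193)/1 = 9 while sellers would supply more, so the quantity traded is 9 at price 193.
PS goes from (1/2)(11.4286)(68.5714) = 391.8367 to 396 (computed as (193 - 122)(9) - (1/2)(6)(9)^2), a change of 4.1633.

4.16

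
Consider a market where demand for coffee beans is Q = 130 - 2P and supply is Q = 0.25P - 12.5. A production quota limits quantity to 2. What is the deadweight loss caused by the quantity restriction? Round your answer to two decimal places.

Rewriting demand in inverse form: P = 65 - 0.5Q.
Rewriting supply in inverse form: P = 50 + 4Q.
Without the quota, 65 - 0.5Q = 50 + 4Q gives Q* = 3.3333.
At Q = 2 the demand price is 65 - 0.5(2) = 64 and the supply price is 50 + 4(2) = 58.
DWL = (1/2)(gap between curves at 2) x (Q* - 2) = (1/2)(6)(1.3333) = 4.

4.00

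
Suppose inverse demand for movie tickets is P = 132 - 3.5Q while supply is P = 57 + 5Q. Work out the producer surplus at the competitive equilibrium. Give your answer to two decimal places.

194.64

Set 132 - 3.5Q = 57 + 5Q, which gives 75 = 8.5Q, so Q* = 8.8235 and P* = 132 - 3.5(8.8235) = 101.1176.
Producer surplus is the triangle above supply below P*: (1/2)(8.8235)(101.1176 - 57) = (1/2)(8.8235)(44.1176) = 194.6367.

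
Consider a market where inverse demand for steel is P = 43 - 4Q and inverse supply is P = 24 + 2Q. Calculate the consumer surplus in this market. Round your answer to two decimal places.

20.06

Equilibrium: 43 - 4Q = 24 + 2Q, so Q* = 3.1667 and P* = 30.3333.
Consumer surplus is the triangle under demand above P*: (1/2)(3.1667)(43 - 30.3333) = (1/2)(3.1667)(12.6667) = 20.0556.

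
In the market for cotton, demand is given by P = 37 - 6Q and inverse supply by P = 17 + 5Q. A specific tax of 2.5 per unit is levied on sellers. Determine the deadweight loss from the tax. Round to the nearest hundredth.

Pre-tax equilibrium: 37 - 6Q = 17 + 5Q gives Q* = 1.8182, P* = 26.0909.
With the tax, sellers need 2.5 more per unit: 37 - 6Q = 17 + 5Q + 2.5, so Q_t = 1.5909. Buyers pay P_b = 27.4545; sellers receive P_s = P_b - 2.5 = 24.9545.
Deadweight loss is the triangle between the curves from Q_t to Q*: (1/2)(1.8182 - 1.5909)(2.5) = 0.2841.

0.28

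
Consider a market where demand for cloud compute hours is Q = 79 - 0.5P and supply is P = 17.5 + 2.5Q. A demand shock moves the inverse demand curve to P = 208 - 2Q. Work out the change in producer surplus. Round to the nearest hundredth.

1021.60

Rewriting demand in inverse form: P = 158 - 2Q.
Initial equilibrium: Q_0 = 31.2222, P_0 = 95.5556; CS_0 = (1/2)(31.2222)(62.4444) = 974.8272, PS_0 = (1/2)(31.2222)(78.0556) = 1218.534.
New equilibrium: 208 - 2Q = 17.5 + 2.5Q gives Q_1 = 42.3333, P_1 = 123.3333; CS_1 = 1792.1111, PS_1 = 2240.1389.
Change in producer surplus = 2240.1389 - 1218.534 = 1021.6049.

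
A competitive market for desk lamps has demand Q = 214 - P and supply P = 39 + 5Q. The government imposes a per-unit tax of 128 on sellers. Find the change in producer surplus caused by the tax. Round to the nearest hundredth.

-1973.33

Rewriting demand in inverse form: P = 214 - Q.
Pre-tax equilibrium: 214 - Q = 39 + 5Q gives Q* = 29.1667, P* = 184.8333.
A tax on sellers shifts supply up by 128: 214 - Q = 39 + 5Q + 128, so Q_t = 7.8333. Buyers pay P_b = 206.1667; sellers receive P_s = P_b - 128 = 78.1667.
PS falls from (1/2)(29.1667)(145.8333) = 2126.7361 to (1/2)(7.8333)(39.1667) = 153.4028, a change of -1973.3333.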